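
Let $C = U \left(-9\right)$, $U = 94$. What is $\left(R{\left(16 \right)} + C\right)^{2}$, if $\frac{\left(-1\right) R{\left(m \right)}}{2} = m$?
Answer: $770884$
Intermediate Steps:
$R{\left(m \right)} = - 2 m$
$C = -846$ ($C = 94 \left(-9\right) = -846$)
$\left(R{\left(16 \right)} + C\right)^{2} = \left(\left(-2\right) 16 - 846\right)^{2} = \left(-32 - 846\right)^{2} = \left(-878\right)^{2} = 770884$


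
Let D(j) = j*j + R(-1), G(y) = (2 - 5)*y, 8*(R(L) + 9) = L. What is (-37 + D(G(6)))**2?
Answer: 4941729/64 ≈ 77215.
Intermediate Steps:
R(L) = -9 + L/8
G(y) = -3*y
D(j) = -73/8 + j**2 (D(j) = j*j + (-9 + (1/8)*(-1)) = j**2 + (-9 - 1/8) = j**2 - 73/8 = -73/8 + j**2)
(-37 + D(G(6)))**2 = (-37 + (-73/8 + (-3*6)**2))**2 = (-37 + (-73/8 + (-18)**2))**2 = (-37 + (-73/8 + 324))**2 = (-37 + 2519/8)**2 = (2223/8)**2 = 4941729/64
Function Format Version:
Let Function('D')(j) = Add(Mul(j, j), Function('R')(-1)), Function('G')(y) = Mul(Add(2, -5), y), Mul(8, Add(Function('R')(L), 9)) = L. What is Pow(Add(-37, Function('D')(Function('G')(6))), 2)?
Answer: Rational(4941729, 64) ≈ 77215.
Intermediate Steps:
Function('R')(L) = Add(-9, Mul(Rational(1, 8), L))
Function('G')(y) = Mul(-3, y)
Function('D')(j) = Add(Rational(-73, 8), Pow(j, 2)) (Function('D')(j) = Add(Mul(j, j), Add(-9, Mul(Rational(1, 8), -1))) = Add(Pow(j, 2), Add(-9, Rational(-1, 8))) = Add(Pow(j, 2), Rational(-73, 8)) = Add(Rational(-73, 8), Pow(j, 2)))
Pow(Add(-37, Function('D')(Function('G')(6))), 2) = Pow(Add(-37, Add(Rational(-73, 8), Pow(Mul(-3, 6), 2))), 2) = Pow(Add(-37, Add(Rational(-73, 8), Pow(-18, 2))), 2) = Pow(Add(-37, Add(Rational(-73, 8), 324)), 2) = Pow(Add(-37, Rational(2519, 8)), 2) = Pow(Rational(2223, 8), 2) = Rational(4941729, 64)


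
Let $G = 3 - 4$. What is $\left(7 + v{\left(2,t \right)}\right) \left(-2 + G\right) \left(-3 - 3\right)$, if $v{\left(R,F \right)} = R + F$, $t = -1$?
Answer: $144$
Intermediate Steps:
$G = -1$
$v{\left(R,F \right)} = F + R$
$\left(7 + v{\left(2,t \right)}\right) \left(-2 + G\right) \left(-3 - 3\right) = \left(7 + \left(-1 + 2\right)\right) \left(-2 - 1\right) \left(-3 - 3\right) = \left(7 + 1\right) \left(-3\right) \left(-6\right) = 8 \left(-3\right) \left(-6\right) = \left(-24\right) \left(-6\right) = 144$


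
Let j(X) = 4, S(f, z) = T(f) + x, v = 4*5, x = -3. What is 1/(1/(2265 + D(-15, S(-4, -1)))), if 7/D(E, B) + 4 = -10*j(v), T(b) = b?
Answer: 99653/44 ≈ 2264.8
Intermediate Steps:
v = 20
S(f, z) = -3 + f (S(f, z) = f - 3 = -3 + f)
D(E, B) = -7/44 (D(E, B) = 7/(-4 - 10*4) = 7/(-4 - 40) = 7/(-44) = 7*(-1/44) = -7/44)
1/(1/(2265 + D(-15, S(-4, -1)))) = 1/(1/(2265 - 7/44)) = 1/(1/(99653/44)) = 1/(44/99653) = 99653/44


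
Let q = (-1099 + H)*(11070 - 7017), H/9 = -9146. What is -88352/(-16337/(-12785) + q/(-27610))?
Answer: -567049320640/78594780917 ≈ -7.2148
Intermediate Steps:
H = -82314 (H = 9*(-9146) = -82314)
q = -338072889 (q = (-1099 - 82314)*(11070 - 7017) = -83413*4053 = -338072889)
-88352/(-16337/(-12785) + q/(-27610)) = -88352/(-16337/(-12785) - 338072889/(-27610)) = -88352/(-16337*(-1/12785) - 338072889*(-1/27610)) = -88352/(16337/12785 + 30733899/2510) = -88352/78594780917/6418070 = -88352*6418070/78594780917 = -567049320640/78594780917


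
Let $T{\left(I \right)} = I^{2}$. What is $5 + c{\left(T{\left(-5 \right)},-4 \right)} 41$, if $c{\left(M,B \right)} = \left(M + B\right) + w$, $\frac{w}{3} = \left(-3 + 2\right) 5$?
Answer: $251$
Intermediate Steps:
$w = -15$ ($w = 3 \left(-3 + 2\right) 5 = 3 \left(\left(-1\right) 5\right) = 3 \left(-5\right) = -15$)
$c{\left(M,B \right)} = -15 + B + M$ ($c{\left(M,B \right)} = \left(M + B\right) - 15 = \left(B + M\right) - 15 = -15 + B + M$)
$5 + c{\left(T{\left(-5 \right)},-4 \right)} 41 = 5 + \left(-15 - 4 + \left(-5\right)^{2}\right) 41 = 5 + \left(-15 - 4 + 25\right) 41 = 5 + 6 \cdot 41 = 5 + 246 = 251$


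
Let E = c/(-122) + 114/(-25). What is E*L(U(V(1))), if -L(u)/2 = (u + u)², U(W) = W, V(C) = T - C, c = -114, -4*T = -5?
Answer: 5529/3050 ≈ 1.8128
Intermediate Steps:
T = 5/4 (T = -¼*(-5) = 5/4 ≈ 1.2500)
V(C) = 5/4 - C
L(u) = -8*u² (L(u) = -2*(u + u)² = -2*4*u² = -8*u²)
E = -5529/1525 (E = -114/(-122) + 114/(-25) = -114*(-1/122) + 114*(-1/25) = 57/61 - 114/25 = -5529/1525 ≈ -3.6256)
E*L(U(V(1))) = -(-44232)*(5/4 - 1*1)²/1525 = -(-44232)*(5/4 - 1)²/1525 = -(-44232)*(¼)²/1525 = -(-44232)/(1525*16) = -5529/1525*(-½) = 5529/3050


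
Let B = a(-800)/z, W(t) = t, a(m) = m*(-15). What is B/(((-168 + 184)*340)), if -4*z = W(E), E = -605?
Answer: 30/2057 ≈ 0.014584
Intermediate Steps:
a(m) = -15*m
z = 605/4 (z = -¼*(-605) = 605/4 ≈ 151.25)
B = 9600/121 (B = (-15*(-800))/(605/4) = 12000*(4/605) = 9600/121 ≈ 79.339)
B/(((-168 + 184)*340)) = 9600/(121*(((-168 + 184)*340))) = 9600/(121*((16*340))) = (9600/121)/5440 = (9600/121)*(1/5440) = 30/2057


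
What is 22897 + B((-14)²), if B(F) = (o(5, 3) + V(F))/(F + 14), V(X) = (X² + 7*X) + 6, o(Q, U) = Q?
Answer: 4848169/210 ≈ 23087.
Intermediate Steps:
V(X) = 6 + X² + 7*X
B(F) = (11 + F² + 7*F)/(14 + F) (B(F) = (5 + (6 + F² + 7*F))/(F + 14) = (11 + F² + 7*F)/(14 + F))
22897 + B((-14)²) = 22897 + (11 + ((-14)²)² + 7*(-14)²)/(14 + (-14)²) = 22897 + (11 + 196² + 7*196)/(14 + 196) = 22897 + (11 + 38416 + 1372)/210 = 22897 + (1/210)*39799 = 22897 + 39799/210 = 4848169/210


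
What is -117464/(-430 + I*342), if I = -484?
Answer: 58732/82979 ≈ 0.70779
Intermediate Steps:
-117464/(-430 + I*342) = -117464/(-430 - 484*342) = -117464/(-430 - 165528) = -117464/(-165958) = -117464*(-1/165958) = 58732/82979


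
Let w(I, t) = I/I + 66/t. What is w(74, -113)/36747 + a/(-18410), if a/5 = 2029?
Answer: -8425068865/15289177302 ≈ -0.55105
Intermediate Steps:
a = 10145 (a = 5*2029 = 10145)
w(I, t) = 1 + 66/t
w(74, -113)/36747 + a/(-18410) = ((66 - 113)/(-113))/36747 + 10145/(-18410) = -1/113*(-47)*(1/36747) + 10145*(-1/18410) = (47/113)*(1/36747) - 2029/3682 = 47/4152411 - 2029/3682 = -8425068865/15289177302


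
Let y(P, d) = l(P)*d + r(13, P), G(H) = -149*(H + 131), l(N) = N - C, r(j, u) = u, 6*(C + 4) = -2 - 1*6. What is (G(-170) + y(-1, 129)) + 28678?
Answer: 35047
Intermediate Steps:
C = -16/3 (C = -4 + (-2 - 1*6)/6 = -4 + (-2 - 6)/6 = -4 + (1/6)*(-8) = -4 - 4/3 = -16/3 ≈ -5.3333)
l(N) = 16/3 + N (l(N) = N - 1*(-16/3) = N + 16/3 = 16/3 + N)
G(H) = -19519 - 149*H (G(H) = -149*(131 + H) = -19519 - 149*H)
y(P, d) = P + d*(16/3 + P) (y(P, d) = (16/3 + P)*d + P = d*(16/3 + P) + P = P + d*(16/3 + P))
(G(-170) + y(-1, 129)) + 28678 = ((-19519 - 149*(-170)) + (-1 + (16/3)*129 - 1*129)) + 28678 = ((-19519 + 25330) + (-1 + 688 - 129)) + 28678 = (5811 + 558) + 28678 = 6369 + 28678 = 35047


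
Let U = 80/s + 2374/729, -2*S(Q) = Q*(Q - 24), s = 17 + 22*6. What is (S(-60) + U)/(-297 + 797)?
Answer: -136656437/27155250 ≈ -5.0324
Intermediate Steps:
s = 149 (s = 17 + 132 = 149)
S(Q) = -Q*(-24 + Q)/2 (S(Q) = -Q*(Q - 24)/2 = -Q*(-24 + Q)/2)
U = 412046/108621 (U = 80/149 + 2374/729 = 412046/108621 ≈ 3.7934)
(S(-60) + U)/(-297 + 797) = ((½)*(-60)*(24 - 1*(-60)) + 412046/108621)/(-297 + 797) = ((½)*(-60)*(24 + 60) + 412046/108621)/500 = ((½)*(-60)*84 + 412046/108621)*(1/500) = (-2520 + 412046/108621)*(1/500) = -273312874/108621*1/500 = -136656437/27155250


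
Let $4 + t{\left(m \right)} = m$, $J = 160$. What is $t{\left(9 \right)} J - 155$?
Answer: $645$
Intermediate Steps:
$t{\left(m \right)} = -4 + m$
$t{\left(9 \right)} J - 155 = \left(-4 + 9\right) 160 - 155 = 5 \cdot 160 - 155 = 800 - 155 = 645$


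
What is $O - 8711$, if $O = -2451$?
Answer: $-11162$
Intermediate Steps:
$O - 8711 = -2451 - 8711 = -11162$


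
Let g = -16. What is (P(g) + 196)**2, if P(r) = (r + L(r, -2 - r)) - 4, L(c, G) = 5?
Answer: 32761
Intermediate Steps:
P(r) = 1 + r (P(r) = (r + 5) - 4 = (5 + r) - 4 = 1 + r)
(P(g) + 196)**2 = ((1 - 16) + 196)**2 = (-15 + 196)**2 = 181**2 = 32761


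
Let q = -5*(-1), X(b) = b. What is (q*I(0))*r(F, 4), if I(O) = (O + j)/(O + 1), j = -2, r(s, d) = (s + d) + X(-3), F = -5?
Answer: 40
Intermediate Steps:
r(s, d) = -3 + d + s (r(s, d) = (s + d) - 3 = (d + s) - 3 = -3 + d + s)
q = 5
I(O) = (-2 + O)/(1 + O) (I(O) = (O - 2)/(O + 1) = (-2 + O)/(1 + O))
(q*I(0))*r(F, 4) = (5*((-2 + 0)/(1 + 0)))*(-3 + 4 - 5) = (5*(-2/1))*(-4) = (5*(1*(-2)))*(-4) = (5*(-2))*(-4) = -10*(-4) = 40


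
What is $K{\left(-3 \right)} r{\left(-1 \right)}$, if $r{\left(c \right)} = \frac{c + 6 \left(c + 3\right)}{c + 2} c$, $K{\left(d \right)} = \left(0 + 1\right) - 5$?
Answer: $44$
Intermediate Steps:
$K{\left(d \right)} = -4$ ($K{\left(d \right)} = 1 - 5 = -4$)
$r{\left(c \right)} = \frac{c \left(18 + 7 c\right)}{2 + c}$ ($r{\left(c \right)} = \frac{c + 6 \left(3 + c\right)}{2 + c} c = \frac{c + \left(18 + 6 c\right)}{2 + c} c = \frac{18 + 7 c}{2 + c} c = \frac{c \left(18 + 7 c\right)}{2 + c}$)
$K{\left(-3 \right)} r{\left(-1 \right)} = - 4 \left(- \frac{18 + 7 \left(-1\right)}{2 - 1}\right) = - 4 \left(- \frac{18 - 7}{1}\right) = - 4 \left(\left(-1\right) 1 \cdot 11\right) = \left(-4\right) \left(-11\right) = 44$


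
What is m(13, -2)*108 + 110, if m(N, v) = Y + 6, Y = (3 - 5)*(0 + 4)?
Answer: -106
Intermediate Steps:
Y = -8 (Y = -2*4 = -8)
m(N, v) = -2 (m(N, v) = -8 + 6 = -2)
m(13, -2)*108 + 110 = -2*108 + 110 = -216 + 110 = -106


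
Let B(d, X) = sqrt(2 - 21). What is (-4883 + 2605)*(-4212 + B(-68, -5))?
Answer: 9594936 - 2278*I*sqrt(19) ≈ 9.5949e+6 - 9929.6*I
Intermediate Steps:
B(d, X) = I*sqrt(19) (B(d, X) = sqrt(-19) = I*sqrt(19))
(-4883 + 2605)*(-4212 + B(-68, -5)) = (-4883 + 2605)*(-4212 + I*sqrt(19)) = -2278*(-4212 + I*sqrt(19)) = 9594936 - 2278*I*sqrt(19)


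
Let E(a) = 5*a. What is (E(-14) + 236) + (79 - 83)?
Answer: 162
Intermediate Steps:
(E(-14) + 236) + (79 - 83) = (5*(-14) + 236) + (79 - 83) = (-70 + 236) - 4 = 166 - 4 = 162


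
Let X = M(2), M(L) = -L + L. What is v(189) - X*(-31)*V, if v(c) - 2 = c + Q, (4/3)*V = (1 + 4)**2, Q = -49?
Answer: 142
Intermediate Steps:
M(L) = 0
X = 0
V = 75/4 (V = 3*(1 + 4)**2/4 = (3/4)*5**2 = (3/4)*25 = 75/4 ≈ 18.750)
v(c) = -47 + c (v(c) = 2 + (c - 49) = 2 + (-49 + c) = -47 + c)
v(189) - X*(-31)*V = (-47 + 189) - 0*(-31)*75/4 = 142 - 0*75/4 = 142 - 1*0 = 142 + 0 = 142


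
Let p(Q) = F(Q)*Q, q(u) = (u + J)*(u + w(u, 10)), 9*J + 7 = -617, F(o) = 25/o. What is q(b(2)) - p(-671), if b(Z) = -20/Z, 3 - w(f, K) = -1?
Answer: 451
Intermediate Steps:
w(f, K) = 4 (w(f, K) = 3 - 1*(-1) = 3 + 1 = 4)
J = -208/3 (J = -7/9 + (⅑)*(-617) = -7/9 - 617/9 = -208/3 ≈ -69.333)
q(u) = (4 + u)*(-208/3 + u) (q(u) = (u - 208/3)*(u + 4) = (-208/3 + u)*(4 + u) = (4 + u)*(-208/3 + u))
p(Q) = 25 (p(Q) = (25/Q)*Q = 25)
q(b(2)) - p(-671) = (-832/3 + (-20/2)² - (-3920)/(3*2)) - 1*25 = (-832/3 + (-20*½)² - (-3920)/(3*2)) - 25 = (-832/3 + (-10)² - 196/3*(-10)) - 25 = (-832/3 + 100 + 1960/3) - 25 = 476 - 25 = 451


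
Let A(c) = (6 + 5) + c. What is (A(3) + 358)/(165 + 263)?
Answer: 93/107 ≈ 0.86916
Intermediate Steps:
A(c) = 11 + c
(A(3) + 358)/(165 + 263) = ((11 + 3) + 358)/(165 + 263) = (14 + 358)/428 = 372*(1/428) = 93/107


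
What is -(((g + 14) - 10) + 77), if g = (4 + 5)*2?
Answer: -99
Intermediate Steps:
g = 18 (g = 9*2 = 18)
-(((g + 14) - 10) + 77) = -(((18 + 14) - 10) + 77) = -((32 - 10) + 77) = -(22 + 77) = -1*99 = -99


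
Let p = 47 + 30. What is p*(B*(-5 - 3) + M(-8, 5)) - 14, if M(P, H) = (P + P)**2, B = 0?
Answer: 19698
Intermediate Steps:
M(P, H) = 4*P**2 (M(P, H) = (2*P)**2 = 4*P**2)
p = 77
p*(B*(-5 - 3) + M(-8, 5)) - 14 = 77*(0*(-5 - 3) + 4*(-8)**2) - 14 = 77*(0*(-8) + 4*64) - 14 = 77*(0 + 256) - 14 = 77*256 - 14 = 19712 - 14 = 19698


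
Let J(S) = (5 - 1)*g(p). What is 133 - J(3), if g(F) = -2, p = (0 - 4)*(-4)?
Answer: 141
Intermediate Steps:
p = 16 (p = -4*(-4) = 16)
J(S) = -8 (J(S) = (5 - 1)*(-2) = 4*(-2) = -8)
133 - J(3) = 133 - 1*(-8) = 133 + 8 = 141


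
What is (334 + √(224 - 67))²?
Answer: (334 + √157)² ≈ 1.2008e+5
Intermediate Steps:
(334 + √(224 - 67))² = (334 + √157)²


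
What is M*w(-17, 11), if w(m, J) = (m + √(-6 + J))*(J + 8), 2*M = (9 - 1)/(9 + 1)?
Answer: -646/5 + 38*√5/5 ≈ -112.21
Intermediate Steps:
M = ⅖ (M = ((9 - 1)/(9 + 1))/2 = (8/10)/2 = (8*(⅒))/2 = (½)*(⅘) = ⅖ ≈ 0.40000)
w(m, J) = (8 + J)*(m + √(-6 + J)) (w(m, J) = (m + √(-6 + J))*(8 + J) = (8 + J)*(m + √(-6 + J)))
M*w(-17, 11) = 2*(8*(-17) + 8*√(-6 + 11) + 11*(-17) + 11*√(-6 + 11))/5 = 2*(-136 + 8*√5 - 187 + 11*√5)/5 = 2*(-323 + 19*√5)/5 = -646/5 + 38*√5/5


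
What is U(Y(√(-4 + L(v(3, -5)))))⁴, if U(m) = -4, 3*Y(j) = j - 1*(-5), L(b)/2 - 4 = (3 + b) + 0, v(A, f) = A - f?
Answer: 256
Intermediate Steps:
L(b) = 14 + 2*b (L(b) = 8 + 2*((3 + b) + 0) = 8 + 2*(3 + b) = 8 + (6 + 2*b) = 14 + 2*b)
Y(j) = 5/3 + j/3 (Y(j) = (j - 1*(-5))/3 = (j + 5)/3 = (5 + j)/3 = 5/3 + j/3)
U(Y(√(-4 + L(v(3, -5)))))⁴ = (-4)⁴ = 256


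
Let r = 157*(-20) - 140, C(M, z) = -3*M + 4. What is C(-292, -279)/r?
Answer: -11/41 ≈ -0.26829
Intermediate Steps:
C(M, z) = 4 - 3*M
r = -3280 (r = -3140 - 140 = -3280)
C(-292, -279)/r = (4 - 3*(-292))/(-3280) = (4 + 876)*(-1/3280) = 880*(-1/3280) = -11/41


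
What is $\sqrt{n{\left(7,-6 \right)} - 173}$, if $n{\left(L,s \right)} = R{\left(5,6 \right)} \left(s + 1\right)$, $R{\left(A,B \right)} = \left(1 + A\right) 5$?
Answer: $i \sqrt{323} \approx 17.972 i$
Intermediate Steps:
$R{\left(A,B \right)} = 5 + 5 A$
$n{\left(L,s \right)} = 30 + 30 s$ ($n{\left(L,s \right)} = \left(5 + 5 \cdot 5\right) \left(s + 1\right) = \left(5 + 25\right) \left(1 + s\right) = 30 \left(1 + s\right) = 30 + 30 s$)
$\sqrt{n{\left(7,-6 \right)} - 173} = \sqrt{\left(30 + 30 \left(-6\right)\right) - 173} = \sqrt{\left(30 - 180\right) - 173} = \sqrt{-150 - 173} = \sqrt{-323} = i \sqrt{323}$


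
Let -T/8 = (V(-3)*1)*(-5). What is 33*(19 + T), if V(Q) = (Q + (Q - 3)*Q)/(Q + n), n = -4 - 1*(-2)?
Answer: -3333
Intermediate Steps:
n = -2 (n = -4 + 2 = -2)
V(Q) = (Q + Q*(-3 + Q))/(-2 + Q) (V(Q) = (Q + (Q - 3)*Q)/(Q - 2) = (Q + (-3 + Q)*Q)/(-2 + Q) = (Q + Q*(-3 + Q))/(-2 + Q))
T = -120 (T = -8*(-3*1)*(-5) = -(-24)*(-5) = -8*15 = -120)
33*(19 + T) = 33*(19 - 120) = 33*(-101) = -3333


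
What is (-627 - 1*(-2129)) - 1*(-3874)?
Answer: 5376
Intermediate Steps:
(-627 - 1*(-2129)) - 1*(-3874) = (-627 + 2129) + 3874 = 1502 + 3874 = 5376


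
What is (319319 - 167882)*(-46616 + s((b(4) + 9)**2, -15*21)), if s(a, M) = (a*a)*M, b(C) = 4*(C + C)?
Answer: -134803361482647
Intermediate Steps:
b(C) = 8*C (b(C) = 4*(2*C) = 8*C)
s(a, M) = M*a**2 (s(a, M) = a**2*M = M*a**2)
(319319 - 167882)*(-46616 + s((b(4) + 9)**2, -15*21)) = (319319 - 167882)*(-46616 + (-15*21)*((8*4 + 9)**2)**2) = 151437*(-46616 - 315*(32 + 9)**4) = 151437*(-46616 - 315*(41**2)**2) = 151437*(-46616 - 315*1681**2) = 151437*(-46616 - 315*2825761) = 151437*(-46616 - 890114715) = 151437*(-890161331) = -134803361482647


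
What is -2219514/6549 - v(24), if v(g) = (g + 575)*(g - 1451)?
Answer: 1865229621/2183 ≈ 8.5443e+5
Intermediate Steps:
v(g) = (-1451 + g)*(575 + g) (v(g) = (575 + g)*(-1451 + g) = (-1451 + g)*(575 + g))
-2219514/6549 - v(24) = -2219514/6549 - (-834325 + 24² - 876*24) = -2219514*1/6549 - (-834325 + 576 - 21024) = -739838/2183 - 1*(-854773) = -739838/2183 + 854773 = 1865229621/2183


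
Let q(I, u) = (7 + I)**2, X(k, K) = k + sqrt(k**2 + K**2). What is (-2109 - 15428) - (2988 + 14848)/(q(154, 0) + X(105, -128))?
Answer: -11878717407115/677325267 + 17836*sqrt(27409)/677325267 ≈ -17538.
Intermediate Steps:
X(k, K) = k + sqrt(K**2 + k**2)
(-2109 - 15428) - (2988 + 14848)/(q(154, 0) + X(105, -128)) = (-2109 - 15428) - (2988 + 14848)/((7 + 154)**2 + (105 + sqrt((-128)**2 + 105**2))) = -17537 - 17836/(161**2 + (105 + sqrt(16384 + 11025))) = -17537 - 17836/(25921 + (105 + sqrt(27409))) = -17537 - 17836/(26026 + sqrt(27409))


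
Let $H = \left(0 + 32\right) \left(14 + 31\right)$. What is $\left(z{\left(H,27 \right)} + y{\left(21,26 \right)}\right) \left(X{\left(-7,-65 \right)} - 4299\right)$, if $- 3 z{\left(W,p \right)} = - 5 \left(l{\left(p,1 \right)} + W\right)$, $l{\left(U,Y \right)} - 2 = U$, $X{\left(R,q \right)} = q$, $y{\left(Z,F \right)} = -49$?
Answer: $- \frac{31412072}{3} \approx -1.0471 \cdot 10^{7}$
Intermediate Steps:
$H = 1440$ ($H = 32 \cdot 45 = 1440$)
$l{\left(U,Y \right)} = 2 + U$
$z{\left(W,p \right)} = \frac{10}{3} + \frac{5 W}{3} + \frac{5 p}{3}$ ($z{\left(W,p \right)} = - \frac{\left(-5\right) \left(\left(2 + p\right) + W\right)}{3} = - \frac{\left(-5\right) \left(2 + W + p\right)}{3} = - \frac{-10 - 5 W - 5 p}{3} = \frac{10}{3} + \frac{5 W}{3} + \frac{5 p}{3}$)
$\left(z{\left(H,27 \right)} + y{\left(21,26 \right)}\right) \left(X{\left(-7,-65 \right)} - 4299\right) = \left(\left(\frac{10}{3} + \frac{5}{3} \cdot 1440 + \frac{5}{3} \cdot 27\right) - 49\right) \left(-65 - 4299\right) = \left(\left(\frac{10}{3} + 2400 + 45\right) - 49\right) \left(-4364\right) = \left(\frac{7345}{3} - 49\right) \left(-4364\right) = \frac{7198}{3} \left(-4364\right) = - \frac{31412072}{3}$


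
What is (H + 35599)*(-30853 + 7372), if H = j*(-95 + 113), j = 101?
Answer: -878588577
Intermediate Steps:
H = 1818 (H = 101*(-95 + 113) = 101*18 = 1818)
(H + 35599)*(-30853 + 7372) = (1818 + 35599)*(-30853 + 7372) = 37417*(-23481) = -878588577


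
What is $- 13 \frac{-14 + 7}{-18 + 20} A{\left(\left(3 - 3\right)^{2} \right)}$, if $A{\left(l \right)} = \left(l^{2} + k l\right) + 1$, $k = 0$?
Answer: $\frac{91}{2} \approx 45.5$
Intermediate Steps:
$A{\left(l \right)} = 1 + l^{2}$ ($A{\left(l \right)} = \left(l^{2} + 0 l\right) + 1 = \left(l^{2} + 0\right) + 1 = l^{2} + 1 = 1 + l^{2}$)
$- 13 \frac{-14 + 7}{-18 + 20} A{\left(\left(3 - 3\right)^{2} \right)} = - 13 \frac{-14 + 7}{-18 + 20} \left(1 + \left(\left(3 - 3\right)^{2}\right)^{2}\right) = - 13 \left(- \frac{7}{2}\right) \left(1 + \left(0^{2}\right)^{2}\right) = - 13 \left(\left(-7\right) \frac{1}{2}\right) \left(1 + 0^{2}\right) = \left(-13\right) \left(- \frac{7}{2}\right) \left(1 + 0\right) = \frac{91}{2} \cdot 1 = \frac{91}{2}$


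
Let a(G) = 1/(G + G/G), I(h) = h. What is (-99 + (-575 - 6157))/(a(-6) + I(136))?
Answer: -34155/679 ≈ -50.302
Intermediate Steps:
a(G) = 1/(1 + G) (a(G) = 1/(G + 1) = 1/(1 + G))
(-99 + (-575 - 6157))/(a(-6) + I(136)) = (-99 + (-575 - 6157))/(1/(1 - 6) + 136) = (-99 - 6732)/(1/(-5) + 136) = -6831/(-⅕ + 136) = -6831/679/5 = -6831*5/679 = -34155/679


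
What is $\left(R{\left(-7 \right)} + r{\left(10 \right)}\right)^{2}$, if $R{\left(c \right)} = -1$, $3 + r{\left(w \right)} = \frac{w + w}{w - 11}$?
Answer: $576$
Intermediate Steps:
$r{\left(w \right)} = -3 + \frac{2 w}{-11 + w}$ ($r{\left(w \right)} = -3 + \frac{w + w}{w - 11} = -3 + \frac{2 w}{-11 + w}$)
$\left(R{\left(-7 \right)} + r{\left(10 \right)}\right)^{2} = \left(-1 + \frac{33 - 10}{-11 + 10}\right)^{2} = \left(-1 + \frac{33 - 10}{-1}\right)^{2} = \left(-1 - 23\right)^{2} = \left(-24\right)^{2} = 576$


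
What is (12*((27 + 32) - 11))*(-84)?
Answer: -48384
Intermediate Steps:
(12*((27 + 32) - 11))*(-84) = (12*(59 - 11))*(-84) = (12*48)*(-84) = 576*(-84) = -48384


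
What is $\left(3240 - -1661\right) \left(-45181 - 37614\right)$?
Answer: $-405778295$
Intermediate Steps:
$\left(3240 - -1661\right) \left(-45181 - 37614\right) = \left(3240 + 1661\right) \left(-82795\right) = 4901 \left(-82795\right) = -405778295$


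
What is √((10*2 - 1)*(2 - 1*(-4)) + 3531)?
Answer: 27*√5 ≈ 60.374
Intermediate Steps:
√((10*2 - 1)*(2 - 1*(-4)) + 3531) = √((20 - 1)*(2 + 4) + 3531) = √(19*6 + 3531) = √(114 + 3531) = √3645 = 27*√5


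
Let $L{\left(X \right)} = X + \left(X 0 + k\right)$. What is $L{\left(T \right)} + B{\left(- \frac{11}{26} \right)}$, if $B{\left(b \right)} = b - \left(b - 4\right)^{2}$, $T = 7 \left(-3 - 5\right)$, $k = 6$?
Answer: $- \frac{47311}{676} \approx -69.987$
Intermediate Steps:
$T = -56$ ($T = 7 \left(-8\right) = -56$)
$B{\left(b \right)} = b - \left(-4 + b\right)^{2}$
$L{\left(X \right)} = 6 + X$ ($L{\left(X \right)} = X + \left(X 0 + 6\right) = X + \left(0 + 6\right) = X + 6 = 6 + X$)
$L{\left(T \right)} + B{\left(- \frac{11}{26} \right)} = \left(6 - 56\right) - \left(\frac{11}{26} + \left(-4 - \frac{11}{26}\right)^{2}\right) = -50 - \left(\frac{11}{26} + \left(-4 - \frac{11}{26}\right)^{2}\right) = -50 - \frac{13511}{676} = - \frac{47311}{676}$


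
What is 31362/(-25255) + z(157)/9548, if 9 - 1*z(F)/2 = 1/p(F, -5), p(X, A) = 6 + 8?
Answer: -2092953757/1687943180 ≈ -1.2399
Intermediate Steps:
p(X, A) = 14
z(F) = 125/7 (z(F) = 18 - 2/14 = 18 - 2*1/14 = 18 - 1/7 = 125/7)
31362/(-25255) + z(157)/9548 = 31362/(-25255) + (125/7)/9548 = 31362*(-1/25255) + (125/7)*(1/9548) = -31362/25255 + 125/66836 = -2092953757/1687943180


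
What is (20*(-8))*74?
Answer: -11840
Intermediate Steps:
(20*(-8))*74 = -160*74 = -11840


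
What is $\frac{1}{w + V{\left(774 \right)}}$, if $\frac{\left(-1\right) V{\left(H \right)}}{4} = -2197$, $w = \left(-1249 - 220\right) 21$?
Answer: $- \frac{1}{22061} \approx -4.5329 \cdot 10^{-5}$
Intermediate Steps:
$w = -30849$ ($w = \left(-1469\right) 21 = -30849$)
$V{\left(H \right)} = 8788$ ($V{\left(H \right)} = \left(-4\right) \left(-2197\right) = 8788$)
$\frac{1}{w + V{\left(774 \right)}} = \frac{1}{-30849 + 8788} = \frac{1}{-22061} = - \frac{1}{22061}$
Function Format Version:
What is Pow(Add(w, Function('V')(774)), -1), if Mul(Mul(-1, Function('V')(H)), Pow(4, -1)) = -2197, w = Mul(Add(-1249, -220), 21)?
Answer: Rational(-1, 22061) ≈ -4.5329e-5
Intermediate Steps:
w = -30849 (w = Mul(-1469, 21) = -30849)
Function('V')(H) = 8788 (Function('V')(H) = Mul(-4, -2197) = 8788)
Pow(Add(w, Function('V')(774)), -1) = Pow(Add(-30849, 8788), -1) = Pow(-22061, -1) = Rational(-1, 22061)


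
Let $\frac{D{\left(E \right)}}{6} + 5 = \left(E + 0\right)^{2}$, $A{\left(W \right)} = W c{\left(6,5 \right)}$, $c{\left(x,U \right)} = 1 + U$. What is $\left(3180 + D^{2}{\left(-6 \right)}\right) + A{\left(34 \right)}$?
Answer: $37980$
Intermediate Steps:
$A{\left(W \right)} = 6 W$ ($A{\left(W \right)} = W \left(1 + 5\right) = W 6 = 6 W$)
$D{\left(E \right)} = -30 + 6 E^{2}$ ($D{\left(E \right)} = -30 + 6 \left(E + 0\right)^{2} = -30 + 6 E^{2}$)
$\left(3180 + D^{2}{\left(-6 \right)}\right) + A{\left(34 \right)} = \left(3180 + \left(-30 + 6 \left(-6\right)^{2}\right)^{2}\right) + 6 \cdot 34 = \left(3180 + \left(-30 + 6 \cdot 36\right)^{2}\right) + 204 = \left(3180 + \left(-30 + 216\right)^{2}\right) + 204 = \left(3180 + 186^{2}\right) + 204 = \left(3180 + 34596\right) + 204 = 37776 + 204 = 37980$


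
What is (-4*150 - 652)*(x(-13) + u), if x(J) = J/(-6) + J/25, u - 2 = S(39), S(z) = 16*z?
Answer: -58936022/75 ≈ -7.8581e+5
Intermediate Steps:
u = 626 (u = 2 + 16*39 = 2 + 624 = 626)
x(J) = -19*J/150 (x(J) = J*(-1/6) + J*(1/25) = -J/6 + J/25 = -19*J/150)
(-4*150 - 652)*(x(-13) + u) = (-4*150 - 652)*(-19/150*(-13) + 626) = (-600 - 652)*(247/150 + 626) = -1252*94147/150 = -58936022/75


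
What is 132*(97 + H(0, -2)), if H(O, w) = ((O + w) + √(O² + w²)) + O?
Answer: 12804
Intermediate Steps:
H(O, w) = w + √(O² + w²) + 2*O (H(O, w) = (O + w + √(O² + w²)) + O = w + √(O² + w²) + 2*O)
132*(97 + H(0, -2)) = 132*(97 + (-2 + √(0² + (-2)²) + 2*0)) = 132*(97 + (-2 + √(0 + 4) + 0)) = 132*(97 + (-2 + √4 + 0)) = 132*(97 + (-2 + 2 + 0)) = 132*(97 + 0) = 132*97 = 12804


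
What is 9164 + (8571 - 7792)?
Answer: 9943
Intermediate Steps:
9164 + (8571 - 7792) = 9164 + 779 = 9943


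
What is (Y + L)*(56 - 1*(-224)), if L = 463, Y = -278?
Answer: 51800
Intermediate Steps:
(Y + L)*(56 - 1*(-224)) = (-278 + 463)*(56 - 1*(-224)) = 185*(56 + 224) = 185*280 = 51800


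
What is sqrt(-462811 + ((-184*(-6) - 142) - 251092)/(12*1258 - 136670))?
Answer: 2*I*sqrt(427526629825026)/60787 ≈ 680.3*I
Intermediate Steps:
sqrt(-462811 + ((-184*(-6) - 142) - 251092)/(12*1258 - 136670)) = sqrt(-462811 + ((1104 - 142) - 251092)/(15096 - 136670)) = sqrt(-462811 + (962 - 251092)/(-121574)) = sqrt(-462811 - 250130*(-1/121574)) = sqrt(-462811 + 125065/60787) = sqrt(-28132767192/60787) = 2*I*sqrt(427526629825026)/60787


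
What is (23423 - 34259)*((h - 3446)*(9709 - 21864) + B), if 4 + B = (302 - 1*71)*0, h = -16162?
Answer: -2582600617296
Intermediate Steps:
B = -4 (B = -4 + (302 - 1*71)*0 = -4 + (302 - 71)*0 = -4 + 231*0 = -4 + 0 = -4)
(23423 - 34259)*((h - 3446)*(9709 - 21864) + B) = (23423 - 34259)*((-16162 - 3446)*(9709 - 21864) - 4) = -10836*(-19608*(-12155) - 4) = -10836*(238335240 - 4) = -10836*238335236 = -2582600617296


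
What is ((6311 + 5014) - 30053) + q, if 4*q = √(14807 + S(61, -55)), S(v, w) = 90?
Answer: -18728 + √14897/4 ≈ -18698.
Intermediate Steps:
q = √14897/4 (q = √(14807 + 90)/4 = √14897/4 ≈ 30.513)
((6311 + 5014) - 30053) + q = ((6311 + 5014) - 30053) + √14897/4 = (11325 - 30053) + √14897/4 = -18728 + √14897/4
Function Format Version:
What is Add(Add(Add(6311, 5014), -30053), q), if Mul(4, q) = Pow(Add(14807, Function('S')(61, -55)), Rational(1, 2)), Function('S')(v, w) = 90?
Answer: Add(-18728, Mul(Rational(1, 4), Pow(14897, Rational(1, 2)))) ≈ -18698.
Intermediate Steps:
q = Mul(Rational(1, 4), Pow(14897, Rational(1, 2))) (q = Mul(Rational(1, 4), Pow(Add(14807, 90), Rational(1, 2))) = Mul(Rational(1, 4), Pow(14897, Rational(1, 2))) ≈ 30.513)
Add(Add(Add(6311, 5014), -30053), q) = Add(Add(Add(6311, 5014), -30053), Mul(Rational(1, 4), Pow(14897, Rational(1, 2)))) = Add(Add(11325, -30053), Mul(Rational(1, 4), Pow(14897, Rational(1, 2)))) = Add(-18728, Mul(Rational(1, 4), Pow(14897, Rational(1, 2))))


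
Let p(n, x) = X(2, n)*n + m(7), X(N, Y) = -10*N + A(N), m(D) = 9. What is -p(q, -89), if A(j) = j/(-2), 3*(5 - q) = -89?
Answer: 719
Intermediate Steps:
q = 104/3 (q = 5 - ⅓*(-89) = 5 + 89/3 = 104/3 ≈ 34.667)
A(j) = -j/2 (A(j) = j*(-½) = -j/2)
X(N, Y) = -21*N/2 (X(N, Y) = -10*N - N/2 = -21*N/2)
p(n, x) = 9 - 21*n (p(n, x) = (-21/2*2)*n + 9 = -21*n + 9 = 9 - 21*n)
-p(q, -89) = -(9 - 21*104/3) = -(9 - 728) = -1*(-719) = 719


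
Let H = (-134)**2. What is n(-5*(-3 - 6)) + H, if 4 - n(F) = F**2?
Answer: 15935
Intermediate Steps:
H = 17956
n(F) = 4 - F**2
n(-5*(-3 - 6)) + H = (4 - (-5*(-3 - 6))**2) + 17956 = (4 - (-5*(-9))**2) + 17956 = (4 - 1*45**2) + 17956 = (4 - 1*2025) + 17956 = (4 - 2025) + 17956 = -2021 + 17956 = 15935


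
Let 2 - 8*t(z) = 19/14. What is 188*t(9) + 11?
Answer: 731/28 ≈ 26.107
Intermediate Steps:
t(z) = 9/112 (t(z) = ¼ - 19/(8*14) = ¼ - ⅛*19/14 = ¼ - 19/112 = 9/112)
188*t(9) + 11 = 188*(9/112) + 11 = 423/28 + 11 = 731/28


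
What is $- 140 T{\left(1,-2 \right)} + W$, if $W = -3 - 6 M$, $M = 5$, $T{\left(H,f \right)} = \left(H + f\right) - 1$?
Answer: $247$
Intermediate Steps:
$T{\left(H,f \right)} = -1 + H + f$
$W = -33$ ($W = -3 - 30 = -33$)
$- 140 T{\left(1,-2 \right)} + W = - 140 \left(-1 + 1 - 2\right) - 33 = \left(-140\right) \left(-2\right) - 33 = 280 - 33 = 247$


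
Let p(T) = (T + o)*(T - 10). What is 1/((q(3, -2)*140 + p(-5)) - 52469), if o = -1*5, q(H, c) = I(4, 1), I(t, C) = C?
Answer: -1/52179 ≈ -1.9165e-5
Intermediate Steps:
q(H, c) = 1
o = -5
p(T) = (-10 + T)*(-5 + T) (p(T) = (T - 5)*(T - 10) = (-5 + T)*(-10 + T) = (-10 + T)*(-5 + T))
1/((q(3, -2)*140 + p(-5)) - 52469) = 1/((1*140 + (50 + (-5)² - 15*(-5))) - 52469) = 1/((140 + (50 + 25 + 75)) - 52469) = 1/((140 + 150) - 52469) = 1/(290 - 52469) = 1/(-52179) = -1/52179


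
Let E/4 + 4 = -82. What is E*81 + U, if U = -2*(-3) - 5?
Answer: -27863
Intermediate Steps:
E = -344 (E = -16 + 4*(-82) = -16 - 328 = -344)
U = 1 (U = 6 - 5 = 1)
E*81 + U = -344*81 + 1 = -27864 + 1 = -27863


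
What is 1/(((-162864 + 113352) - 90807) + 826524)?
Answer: 1/686205 ≈ 1.4573e-6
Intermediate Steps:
1/(((-162864 + 113352) - 90807) + 826524) = 1/((-49512 - 90807) + 826524) = 1/(-140319 + 826524) = 1/686205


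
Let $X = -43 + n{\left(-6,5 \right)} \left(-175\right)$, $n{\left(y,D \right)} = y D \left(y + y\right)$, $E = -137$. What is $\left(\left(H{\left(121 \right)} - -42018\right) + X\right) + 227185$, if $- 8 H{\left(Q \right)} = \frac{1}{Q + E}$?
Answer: $\frac{26388481}{128} \approx 2.0616 \cdot 10^{5}$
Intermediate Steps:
$H{\left(Q \right)} = - \frac{1}{8 \left(-137 + Q\right)}$ ($H{\left(Q \right)} = - \frac{1}{8 \left(Q - 137\right)} = - \frac{1}{8 \left(-137 + Q\right)}$)
$n{\left(y,D \right)} = 2 D y^{2}$ ($n{\left(y,D \right)} = D y 2 y = 2 D y^{2}$)
$X = -63043$ ($X = -43 + 2 \cdot 5 \left(-6\right)^{2} \left(-175\right) = -43 + 2 \cdot 5 \cdot 36 \left(-175\right) = -43 + 360 \left(-175\right) = -43 - 63000 = -63043$)
$\left(\left(H{\left(121 \right)} - -42018\right) + X\right) + 227185 = \left(\left(- \frac{1}{-1096 + 8 \cdot 121} - -42018\right) - 63043\right) + 227185 = \left(\left(- \frac{1}{-1096 + 968} + 42018\right) - 63043\right) + 227185 = \left(\left(- \frac{1}{-128} + 42018\right) - 63043\right) + 227185 = \left(\left(\left(-1\right) \left(- \frac{1}{128}\right) + 42018\right) - 63043\right) + 227185 = \left(\left(\frac{1}{128} + 42018\right) - 63043\right) + 227185 = \left(\frac{5378305}{128} - 63043\right) + 227185 = - \frac{2691199}{128} + 227185 = \frac{26388481}{128}$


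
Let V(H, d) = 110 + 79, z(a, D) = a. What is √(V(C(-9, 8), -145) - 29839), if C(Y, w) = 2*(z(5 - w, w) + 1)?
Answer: 5*I*√1186 ≈ 172.19*I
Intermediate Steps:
C(Y, w) = 12 - 2*w (C(Y, w) = 2*((5 - w) + 1) = 2*(6 - w) = 12 - 2*w)
V(H, d) = 189
√(V(C(-9, 8), -145) - 29839) = √(189 - 29839) = √(-29650) = 5*I*√1186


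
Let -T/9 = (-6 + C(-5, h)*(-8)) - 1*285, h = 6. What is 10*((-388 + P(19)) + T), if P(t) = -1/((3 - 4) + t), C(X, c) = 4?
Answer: 226705/9 ≈ 25189.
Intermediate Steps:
P(t) = -1/(-1 + t)
T = 2907 (T = -9*((-6 + 4*(-8)) - 1*285) = -9*((-6 - 32) - 285) = -9*(-38 - 285) = -9*(-323) = 2907)
10*((-388 + P(19)) + T) = 10*((-388 - 1/(-1 + 19)) + 2907) = 10*((-388 - 1/18) + 2907) = 10*(-6985/18 + 2907) = 10*(45341/18) = 226705/9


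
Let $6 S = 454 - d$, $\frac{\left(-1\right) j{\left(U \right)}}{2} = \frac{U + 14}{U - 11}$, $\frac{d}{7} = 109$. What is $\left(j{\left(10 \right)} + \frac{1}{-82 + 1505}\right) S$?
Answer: $- \frac{7035415}{2846} \approx -2472.0$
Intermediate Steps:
$d = 763$ ($d = 7 \cdot 109 = 763$)
$j{\left(U \right)} = - \frac{2 \left(14 + U\right)}{-11 + U}$ ($j{\left(U \right)} = - 2 \frac{U + 14}{U - 11} = - 2 \frac{14 + U}{-11 + U} = - \frac{2 \left(14 + U\right)}{-11 + U}$)
$S = - \frac{103}{2}$ ($S = \frac{454 - 763}{6} = \frac{1}{6} \left(-309\right) = - \frac{103}{2} \approx -51.5$)
$\left(j{\left(10 \right)} + \frac{1}{-82 + 1505}\right) S = \left(\frac{2 \left(-14 - 10\right)}{-11 + 10} + \frac{1}{-82 + 1505}\right) \left(- \frac{103}{2}\right) = \left(\frac{2 \left(-14 - 10\right)}{-1} + \frac{1}{1423}\right) \left(- \frac{103}{2}\right) = \left(2 \left(-1\right) \left(-24\right) + \frac{1}{1423}\right) \left(- \frac{103}{2}\right) = \left(48 + \frac{1}{1423}\right) \left(- \frac{103}{2}\right) = \frac{68305}{1423} \left(- \frac{103}{2}\right) = - \frac{7035415}{2846}$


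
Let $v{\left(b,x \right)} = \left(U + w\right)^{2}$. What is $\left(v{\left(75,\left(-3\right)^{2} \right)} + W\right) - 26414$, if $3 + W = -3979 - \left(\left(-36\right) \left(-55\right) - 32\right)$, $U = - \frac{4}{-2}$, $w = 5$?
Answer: $-32295$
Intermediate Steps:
$U = 2$ ($U = \left(-4\right) \left(- \frac{1}{2}\right) = 2$)
$W = -5930$ ($W = -3 - \left(3947 + 1980\right) = -3 - 5927 = -5930$)
$v{\left(b,x \right)} = 49$ ($v{\left(b,x \right)} = \left(2 + 5\right)^{2} = 7^{2} = 49$)
$\left(v{\left(75,\left(-3\right)^{2} \right)} + W\right) - 26414 = \left(49 - 5930\right) - 26414 = -5881 - 26414 = -32295$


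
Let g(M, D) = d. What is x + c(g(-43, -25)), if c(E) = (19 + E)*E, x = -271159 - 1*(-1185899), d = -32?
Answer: 915156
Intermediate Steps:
g(M, D) = -32
x = 914740 (x = -271159 + 1185899 = 914740)
c(E) = E*(19 + E)
x + c(g(-43, -25)) = 914740 - 32*(19 - 32) = 914740 - 32*(-13) = 914740 + 416 = 915156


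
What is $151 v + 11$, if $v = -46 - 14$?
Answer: $-9049$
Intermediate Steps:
$v = -60$ ($v = -46 - 14 = -60$)
$151 v + 11 = 151 \left(-60\right) + 11 = -9060 + 11 = -9049$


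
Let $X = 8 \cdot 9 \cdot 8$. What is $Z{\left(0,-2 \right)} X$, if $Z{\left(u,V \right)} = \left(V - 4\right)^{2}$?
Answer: $20736$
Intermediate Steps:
$Z{\left(u,V \right)} = \left(-4 + V\right)^{2}$
$X = 576$ ($X = 72 \cdot 8 = 576$)
$Z{\left(0,-2 \right)} X = \left(-4 - 2\right)^{2} \cdot 576 = \left(-6\right)^{2} \cdot 576 = 36 \cdot 576 = 20736$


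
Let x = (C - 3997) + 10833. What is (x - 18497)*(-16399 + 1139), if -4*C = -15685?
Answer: 118108585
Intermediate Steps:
C = 15685/4 (C = -1/4*(-15685) = 15685/4 ≈ 3921.3)
x = 43029/4 (x = (15685/4 - 3997) + 10833 = -303/4 + 10833 = 43029/4 ≈ 10757.)
(x - 18497)*(-16399 + 1139) = (43029/4 - 18497)*(-16399 + 1139) = -30959/4*(-15260) = 118108585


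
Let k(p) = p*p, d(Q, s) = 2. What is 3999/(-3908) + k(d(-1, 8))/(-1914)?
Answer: -3834859/3739956 ≈ -1.0254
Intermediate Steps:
k(p) = p²
3999/(-3908) + k(d(-1, 8))/(-1914) = 3999/(-3908) + 2²/(-1914) = 3999*(-1/3908) + 4*(-1/1914) = -3999/3908 - 2/957 = -3834859/3739956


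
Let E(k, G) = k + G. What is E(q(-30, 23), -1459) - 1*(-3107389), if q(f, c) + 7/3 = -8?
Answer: 9317759/3 ≈ 3.1059e+6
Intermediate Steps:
q(f, c) = -31/3 (q(f, c) = -7/3 - 8 = -31/3)
E(k, G) = G + k
E(q(-30, 23), -1459) - 1*(-3107389) = (-1459 - 31/3) - 1*(-3107389) = -4408/3 + 3107389 = 9317759/3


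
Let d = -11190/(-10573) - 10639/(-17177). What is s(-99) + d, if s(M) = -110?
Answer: -19672669533/181612421 ≈ -108.32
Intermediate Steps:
d = 304696777/181612421 (d = -11190*(-1/10573) - 10639*(-1/17177) = 11190/10573 + 10639/17177 = 304696777/181612421 ≈ 1.6777)
s(-99) + d = -110 + 304696777/181612421 = -19672669533/181612421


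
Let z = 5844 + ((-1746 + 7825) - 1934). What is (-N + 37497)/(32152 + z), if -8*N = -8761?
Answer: 291215/337128 ≈ 0.86381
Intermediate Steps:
N = 8761/8 (N = -⅛*(-8761) = 8761/8 ≈ 1095.1)
z = 9989 (z = 5844 + (6079 - 1934) = 5844 + 4145 = 9989)
(-N + 37497)/(32152 + z) = (-1*8761/8 + 37497)/(32152 + 9989) = (-8761/8 + 37497)/42141 = (291215/8)*(1/42141) = 291215/337128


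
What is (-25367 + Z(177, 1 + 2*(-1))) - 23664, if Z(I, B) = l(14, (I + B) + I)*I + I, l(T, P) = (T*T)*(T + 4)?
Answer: 575602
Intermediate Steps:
l(T, P) = T**2*(4 + T)
Z(I, B) = 3529*I (Z(I, B) = (14**2*(4 + 14))*I + I = (196*18)*I + I = 3528*I + I = 3529*I)
(-25367 + Z(177, 1 + 2*(-1))) - 23664 = (-25367 + 3529*177) - 23664 = (-25367 + 624633) - 23664 = 599266 - 23664 = 575602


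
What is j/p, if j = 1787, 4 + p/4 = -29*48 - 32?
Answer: -1787/5712 ≈ -0.31285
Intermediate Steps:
p = -5712 (p = -16 + 4*(-29*48 - 32) = -16 + 4*(-1392 - 32) = -16 + 4*(-1424) = -16 - 5696 = -5712)
j/p = 1787/(-5712) = 1787*(-1/5712) = -1787/5712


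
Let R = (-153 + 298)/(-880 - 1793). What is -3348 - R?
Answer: -8949059/2673 ≈ -3347.9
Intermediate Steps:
R = -145/2673 (R = 145/(-2673) = 145*(-1/2673) = -145/2673 ≈ -0.054246)
-3348 - R = -3348 - 1*(-145/2673) = -3348 + 145/2673 = -8949059/2673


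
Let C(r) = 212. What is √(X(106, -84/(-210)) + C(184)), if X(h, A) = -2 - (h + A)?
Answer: √2590/5 ≈ 10.178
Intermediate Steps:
X(h, A) = -2 - A - h (X(h, A) = -2 - (A + h) = -2 + (-A - h) = -2 - A - h)
√(X(106, -84/(-210)) + C(184)) = √((-2 - (-84)/(-210) - 1*106) + 212) = √((-2 - (-84)*(-1)/210 - 106) + 212) = √((-2 - 1*⅖ - 106) + 212) = √((-2 - ⅖ - 106) + 212) = √(-542/5 + 212) = √(518/5) = √2590/5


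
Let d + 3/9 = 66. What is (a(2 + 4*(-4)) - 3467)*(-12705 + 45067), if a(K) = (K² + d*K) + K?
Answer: -408181906/3 ≈ -1.3606e+8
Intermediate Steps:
d = 197/3 (d = -⅓ + 66 = 197/3 ≈ 65.667)
a(K) = K² + 200*K/3 (a(K) = (K² + 197*K/3) + K = K² + 200*K/3)
(a(2 + 4*(-4)) - 3467)*(-12705 + 45067) = ((2 + 4*(-4))*(200 + 3*(2 + 4*(-4)))/3 - 3467)*(-12705 + 45067) = ((2 - 16)*(200 + 3*(2 - 16))/3 - 3467)*32362 = ((⅓)*(-14)*(200 + 3*(-14)) - 3467)*32362 = ((⅓)*(-14)*(200 - 42) - 3467)*32362 = ((⅓)*(-14)*158 - 3467)*32362 = (-2212/3 - 3467)*32362 = -12613/3*32362 = -408181906/3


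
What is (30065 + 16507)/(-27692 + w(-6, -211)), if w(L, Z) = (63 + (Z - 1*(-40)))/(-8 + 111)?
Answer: -1199229/713096 ≈ -1.6817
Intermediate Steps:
w(L, Z) = 1 + Z/103 (w(L, Z) = (63 + (Z + 40))/103 = (63 + (40 + Z))*(1/103) = (103 + Z)*(1/103) = 1 + Z/103)
(30065 + 16507)/(-27692 + w(-6, -211)) = (30065 + 16507)/(-27692 + (1 + (1/103)*(-211))) = 46572/(-27692 + (1 - 211/103)) = 46572/(-27692 - 108/103) = 46572/(-2852384/103) = 46572*(-103/2852384) = -1199229/713096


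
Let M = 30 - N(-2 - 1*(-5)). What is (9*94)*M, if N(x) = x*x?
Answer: 17766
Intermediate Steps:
N(x) = x²
M = 21 (M = 30 - (-2 - 1*(-5))² = 30 - (-2 + 5)² = 30 - 1*3² = 30 - 1*9 = 30 - 9 = 21)
(9*94)*M = (9*94)*21 = 846*21 = 17766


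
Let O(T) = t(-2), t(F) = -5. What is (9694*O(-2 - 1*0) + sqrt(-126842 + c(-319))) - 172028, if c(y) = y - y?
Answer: -220498 + I*sqrt(126842) ≈ -2.205e+5 + 356.15*I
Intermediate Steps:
c(y) = 0
O(T) = -5
(9694*O(-2 - 1*0) + sqrt(-126842 + c(-319))) - 172028 = (9694*(-5) + sqrt(-126842 + 0)) - 172028 = (-48470 + sqrt(-126842)) - 172028 = (-48470 + I*sqrt(126842)) - 172028 = -220498 + I*sqrt(126842)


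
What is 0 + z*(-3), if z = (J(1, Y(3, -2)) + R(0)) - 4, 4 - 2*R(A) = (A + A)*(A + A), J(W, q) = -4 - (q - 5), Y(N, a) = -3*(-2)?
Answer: 21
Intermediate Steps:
Y(N, a) = 6
J(W, q) = 1 - q (J(W, q) = -4 - (-5 + q) = -4 + (5 - q) = 1 - q)
R(A) = 2 - 2*A**2 (R(A) = 2 - (A + A)*(A + A)/2 = 2 - 2*A*2*A/2 = 2 - 2*A**2)
z = -7 (z = ((1 - 1*6) + (2 - 2*0**2)) - 4 = ((1 - 6) + (2 - 2*0)) - 4 = (-5 + (2 + 0)) - 4 = (-5 + 2) - 4 = -3 - 4 = -7)
0 + z*(-3) = 0 - 7*(-3) = 0 + 21 = 21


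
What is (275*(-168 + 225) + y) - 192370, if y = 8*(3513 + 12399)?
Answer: -49399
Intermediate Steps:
y = 127296 (y = 8*15912 = 127296)
(275*(-168 + 225) + y) - 192370 = (275*(-168 + 225) + 127296) - 192370 = (275*57 + 127296) - 192370 = (15675 + 127296) - 192370 = 142971 - 192370 = -49399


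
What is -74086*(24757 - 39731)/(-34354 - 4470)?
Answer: -277340941/9706 ≈ -28574.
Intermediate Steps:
-74086*(24757 - 39731)/(-34354 - 4470) = -74086/((-38824/(-14974))) = -74086/((-38824*(-1/14974))) = -74086/19412/7487 = -74086*7487/19412 = -277340941/9706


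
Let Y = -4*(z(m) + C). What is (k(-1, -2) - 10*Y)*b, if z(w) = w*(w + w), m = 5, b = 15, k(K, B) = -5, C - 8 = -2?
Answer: 33525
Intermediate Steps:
C = 6 (C = 8 - 2 = 6)
z(w) = 2*w**2 (z(w) = w*(2*w) = 2*w**2)
Y = -224 (Y = -4*(2*5**2 + 6) = -4*(2*25 + 6) = -4*(50 + 6) = -4*56 = -224)
(k(-1, -2) - 10*Y)*b = (-5 - 10*(-224))*15 = (-5 + 2240)*15 = 2235*15 = 33525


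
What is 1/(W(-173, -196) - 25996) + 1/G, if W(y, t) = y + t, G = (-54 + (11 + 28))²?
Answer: 5228/1186425 ≈ 0.0044065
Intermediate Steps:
G = 225 (G = (-54 + 39)² = (-15)² = 225)
W(y, t) = t + y
1/(W(-173, -196) - 25996) + 1/G = 1/((-196 - 173) - 25996) + 1/225 = 1/(-369 - 25996) + 1/225 = 1/(-26365) + 1/225 = -1/26365 + 1/225 = 5228/1186425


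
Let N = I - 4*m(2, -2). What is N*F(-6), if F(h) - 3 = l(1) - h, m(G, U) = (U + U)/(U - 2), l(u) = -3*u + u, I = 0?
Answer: -28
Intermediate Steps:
l(u) = -2*u
m(G, U) = 2*U/(-2 + U) (m(G, U) = (2*U)/(-2 + U) = 2*U/(-2 + U))
F(h) = 1 - h (F(h) = 3 + (-2*1 - h) = 3 + (-2 - h) = 1 - h)
N = -4 (N = 0 - 8*(-2)/(-2 - 2) = 0 - 8*(-2)/(-4) = 0 - 8*(-2)*(-1)/4 = 0 - 4*1 = 0 - 4 = -4)
N*F(-6) = -4*(1 - 1*(-6)) = -4*(1 + 6) = -4*7 = -28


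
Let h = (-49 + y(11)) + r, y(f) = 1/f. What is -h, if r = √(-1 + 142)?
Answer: 538/11 - √141 ≈ 37.035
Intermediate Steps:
r = √141 ≈ 11.874
h = -538/11 + √141 (h = (-49 + 1/11) + √141 = -538/11 + √141 ≈ -37.035)
-h = -(-538/11 + √141) = 538/11 - √141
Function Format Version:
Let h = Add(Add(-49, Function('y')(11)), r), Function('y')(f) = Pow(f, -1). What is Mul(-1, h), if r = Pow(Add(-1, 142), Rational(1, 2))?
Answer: Add(Rational(538, 11), Mul(-1, Pow(141, Rational(1, 2)))) ≈ 37.035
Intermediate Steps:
r = Pow(141, Rational(1, 2)) ≈ 11.874
h = Add(Rational(-538, 11), Pow(141, Rational(1, 2))) (h = Add(Add(-49, Pow(11, -1)), Pow(141, Rational(1, 2))) = Add(Add(-49, Rational(1, 11)), Pow(141, Rational(1, 2))) = Add(Rational(-538, 11), Pow(141, Rational(1, 2))) ≈ -37.035)
Mul(-1, h) = Mul(-1, Add(Rational(-538, 11), Pow(141, Rational(1, 2)))) = Add(Rational(538, 11), Mul(-1, Pow(141, Rational(1, 2))))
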